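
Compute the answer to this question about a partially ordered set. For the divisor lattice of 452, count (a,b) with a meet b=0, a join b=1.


Complement pair (a,b): a meet b = bottom, a join b = top.
Here: gcd(a,b)=1 and lcm(a,b)=452, i.e. a*b=452 with a,b coprime.
Pairs found: (1,452), (4,113), (113,4), (452,1)
Total ordered pairs: 4


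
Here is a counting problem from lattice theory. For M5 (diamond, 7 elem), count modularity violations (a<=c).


Modular law: if a <= c then a v (b ^ c) = (a v b) ^ c.
Check all triples (a,b,c) with a <= c among 7 elements.
This lattice is modular (diamonds M_m and their chain-products are modular).
Total violating triples: 0


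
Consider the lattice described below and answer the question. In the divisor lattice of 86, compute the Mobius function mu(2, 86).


In a divisor lattice, mu(a,b) = mu(b/a) where mu is the classical Mobius function.
b/a = 86/2 = 43
Prime factorization of 43: primes [43]
43 is squarefree with 1 prime factor(s), so mu(43) = (-1)^1 = -1


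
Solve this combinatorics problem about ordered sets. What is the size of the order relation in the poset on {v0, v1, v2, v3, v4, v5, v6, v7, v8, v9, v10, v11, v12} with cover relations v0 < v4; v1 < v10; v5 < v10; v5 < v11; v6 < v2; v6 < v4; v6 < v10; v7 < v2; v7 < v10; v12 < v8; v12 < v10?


The order relation is {(a,b) : a <= b}, reflexive so it includes (a,a).
Examples: (v0,v0), (v0,v4), (v1,v1), (v1,v10), (v10,v10), ...
Total ordered pairs: 24


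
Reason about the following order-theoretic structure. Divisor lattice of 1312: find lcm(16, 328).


In a divisor lattice, join = lcm (least common multiple).
gcd(16,328) = 8
lcm(16,328) = 16*328/gcd = 5248/8 = 656


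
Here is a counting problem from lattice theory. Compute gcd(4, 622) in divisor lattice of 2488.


In a divisor lattice, meet = gcd (greatest common divisor).
By Euclidean algorithm or factoring: gcd(4,622) = 2


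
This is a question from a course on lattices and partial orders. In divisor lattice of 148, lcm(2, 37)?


Join=lcm.
gcd(2,37)=1
lcm=74


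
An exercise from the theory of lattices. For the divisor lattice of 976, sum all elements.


sigma(n) = sum of divisors.
Divisors of 976: [1, 2, 4, 8, 16, 61, 122, 244, 488, 976]
Sum = 1922


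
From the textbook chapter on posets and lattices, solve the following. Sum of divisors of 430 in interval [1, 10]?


Interval [1,10] in divisors of 430: [1, 2, 5, 10]
Sum = 18


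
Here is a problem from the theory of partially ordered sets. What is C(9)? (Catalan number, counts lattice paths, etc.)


C(n) = C(2n, n) / (n+1).
C(18, 9) = 48620
C(9) = 48620 / 10 = 4862


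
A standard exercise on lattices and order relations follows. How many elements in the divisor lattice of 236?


Divisors of 236: [1, 2, 4, 59, 118, 236]
Count: 6


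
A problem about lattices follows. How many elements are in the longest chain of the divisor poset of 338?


A chain is a totally ordered subset; we count the number of elements in a maximum chain.
Compute, for each element x, the size of the longest chain ending at x:
  1: 1
  2: 2
  13: 2
  169: 3
  26: 3
  338: 4
A maximum chain: 1 < 2 < 26 < 338
Number of elements in the longest chain: 4


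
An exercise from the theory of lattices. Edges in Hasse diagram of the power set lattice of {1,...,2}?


A cover relation a -< b holds when a < b with no c strictly between.
Cover relations:
  {} -< {1}
  {} -< {2}
  {1} -< {1,2}
  {2} -< {1,2}
Total: 4


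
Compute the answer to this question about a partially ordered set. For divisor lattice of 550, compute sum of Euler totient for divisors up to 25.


Divisors of 550 up to 25: [1, 2, 5, 10, 11, 22, 25]
phi values: [1, 1, 4, 4, 10, 10, 20]
Sum = 50


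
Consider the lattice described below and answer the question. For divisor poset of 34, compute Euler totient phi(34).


phi(n) = n * prod_{p|n} (1 - 1/p).
Prime divisors of 34: [2, 17]
phi(34) = 34 * (1 - 1/2) * (1 - 1/17)
phi(34) = 16


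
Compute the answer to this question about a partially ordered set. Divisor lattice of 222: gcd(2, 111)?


Meet=gcd.
gcd(2,111)=1


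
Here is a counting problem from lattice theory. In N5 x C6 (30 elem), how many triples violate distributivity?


Distributive law: a ^ (b v c) = (a ^ b) v (a ^ c).
Check all 30^3 = 27000 ordered triples (a,b,c).
  e.g. a=(b,0), b=(a,0), c=(c,0): lhs=(b,0) != rhs=(a,0)
  e.g. a=(b,0), b=(a,0), c=(c,1): lhs=(b,0) != rhs=(a,0)
Total violating triples: 432


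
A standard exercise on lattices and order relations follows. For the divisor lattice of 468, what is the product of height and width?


Height = length of longest chain minus 1; width = size of largest antichain.
A maximum chain: 1 | 13 | 39 | 117 | 234 | 468  (height 5).
A maximum antichain: {4, 6, 9, 26, 39}  (width 5).
Product = 5 * 5 = 25


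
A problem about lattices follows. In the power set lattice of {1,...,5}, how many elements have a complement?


An element a is complemented if some b has a meet b = bottom, a join b = top.
every subset A has complement S\A, so all elements are complemented.
Complemented elements: {}, {1}, {2}, {3}, {4}, {5}, ... (26 more)
Count: 32


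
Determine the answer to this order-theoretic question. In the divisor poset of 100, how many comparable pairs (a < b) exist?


A comparable pair {a,b} has a < b or b < a in the order.
Count unordered pairs where one element is strictly below the other.
Examples: {1,2}, {1,4}, {1,5}, {1,10}, ...
Total comparable pairs: 27


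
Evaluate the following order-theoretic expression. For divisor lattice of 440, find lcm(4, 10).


In a divisor lattice, join = lcm (least common multiple).
Compute lcm iteratively: start with first element, then lcm(current, next).
Elements: [4, 10]
lcm(4,10) = 20
Final lcm = 20


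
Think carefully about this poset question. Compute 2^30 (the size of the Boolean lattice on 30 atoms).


Power set = 2^n.
2^30 = 1073741824


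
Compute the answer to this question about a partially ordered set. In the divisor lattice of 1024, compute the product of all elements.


Divisors of 1024: [1, 2, 4, 8, 16, 32, 64, 128, 256, 512, 1024]
Product = n^(d(n)/2) = 1024^(11/2)
Product = 36028797018963968


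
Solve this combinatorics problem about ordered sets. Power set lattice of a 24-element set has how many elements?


Power set = 2^n.
2^24 = 16777216


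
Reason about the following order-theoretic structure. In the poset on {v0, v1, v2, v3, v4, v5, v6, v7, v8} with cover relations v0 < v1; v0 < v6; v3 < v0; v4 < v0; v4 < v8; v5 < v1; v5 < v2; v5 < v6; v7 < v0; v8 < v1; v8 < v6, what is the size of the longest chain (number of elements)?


A chain is a totally ordered subset; we count the number of elements in a maximum chain.
Compute, for each element x, the size of the longest chain ending at x:
  v3: 1
  v4: 1
  v5: 1
  v7: 1
  v2: 2
  v8: 2
  ...
A maximum chain: v3 < v0 < v1
Number of elements in the longest chain: 3


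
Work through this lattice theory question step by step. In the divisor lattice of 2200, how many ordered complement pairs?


Complement pair (a,b): a meet b = bottom, a join b = top.
Here: gcd(a,b)=1 and lcm(a,b)=2200, i.e. a*b=2200 with a,b coprime.
Pairs found: (1,2200), (8,275), (11,200), (25,88), ... (4 more)
Total ordered pairs: 8


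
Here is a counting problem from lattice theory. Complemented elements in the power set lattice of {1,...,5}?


An element a is complemented if some b has a meet b = bottom, a join b = top.
every subset A has complement S\A, so all elements are complemented.
Complemented elements: {}, {1}, {2}, {3}, {4}, {5}, ... (26 more)
Count: 32


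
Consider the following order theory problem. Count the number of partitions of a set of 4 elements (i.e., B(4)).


B(n) = number of set partitions of an n-element set.
B(n) satisfies the recurrence: B(n+1) = sum_k C(n,k)*B(k).
B(4) = 15


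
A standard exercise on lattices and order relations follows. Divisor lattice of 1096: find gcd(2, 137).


In a divisor lattice, meet = gcd (greatest common divisor).
By Euclidean algorithm or factoring: gcd(2,137) = 1


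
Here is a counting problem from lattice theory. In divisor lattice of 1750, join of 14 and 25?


In a divisor lattice, join = lcm (least common multiple).
gcd(14,25) = 1
lcm(14,25) = 14*25/gcd = 350/1 = 350


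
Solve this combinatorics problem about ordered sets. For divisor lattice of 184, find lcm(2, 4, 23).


In a divisor lattice, join = lcm (least common multiple).
Compute lcm iteratively: start with first element, then lcm(current, next).
Elements: [2, 4, 23]
lcm(2,4) = 4
lcm(4,23) = 92
Final lcm = 92


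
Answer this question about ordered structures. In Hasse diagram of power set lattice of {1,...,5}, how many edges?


A cover relation a -< b holds when a < b with no c strictly between.
Cover relations:
  {} -< {1}
  {} -< {2}
  {} -< {3}
  {} -< {4}
  {} -< {5}
  {1} -< {1,2}
  {1} -< {1,3}
  {1} -< {1,4}
  ...72 more
Total: 80


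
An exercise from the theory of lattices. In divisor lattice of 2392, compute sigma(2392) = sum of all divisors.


sigma(n) = sum of divisors.
Divisors of 2392: [1, 2, 4, 8, 13, 23, 26, 46, 52, 92, 104, 184, 299, 598, 1196, 2392]
Sum = 5040


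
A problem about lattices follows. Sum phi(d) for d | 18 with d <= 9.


Divisors of 18 up to 9: [1, 2, 3, 6, 9]
phi values: [1, 1, 2, 2, 6]
Sum = 12


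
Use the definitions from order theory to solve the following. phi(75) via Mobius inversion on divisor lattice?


phi(n) = n * prod_{p|n} (1 - 1/p).
Prime divisors of 75: [3, 5]
phi(75) = 75 * (1 - 1/3) * (1 - 1/5)
phi(75) = 40


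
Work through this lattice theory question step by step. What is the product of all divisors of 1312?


Divisors of 1312: [1, 2, 4, 8, 16, 32, 41, 82, 164, 328, 656, 1312]
Product = n^(d(n)/2) = 1312^(12/2)
Product = 5100385591921475584


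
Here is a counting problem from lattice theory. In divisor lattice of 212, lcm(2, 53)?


Join=lcm.
gcd(2,53)=1
lcm=106


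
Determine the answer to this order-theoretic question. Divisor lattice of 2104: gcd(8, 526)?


Meet=gcd.
gcd(8,526)=2


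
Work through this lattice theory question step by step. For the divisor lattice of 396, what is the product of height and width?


Height = length of longest chain minus 1; width = size of largest antichain.
A maximum chain: 1 | 11 | 33 | 99 | 198 | 396  (height 5).
A maximum antichain: {4, 6, 9, 22, 33}  (width 5).
Product = 5 * 5 = 25


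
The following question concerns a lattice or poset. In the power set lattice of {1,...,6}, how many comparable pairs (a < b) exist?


A comparable pair {a,b} has a < b or b < a in the order.
Count unordered pairs where one element is strictly below the other.
Examples: {{},{1}}, {{},{2}}, {{},{3}}, {{},{4}}, ...
Total comparable pairs: 665


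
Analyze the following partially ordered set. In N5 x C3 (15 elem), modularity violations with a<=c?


Modular law: if a <= c then a v (b ^ c) = (a v b) ^ c.
Check all triples (a,b,c) with a <= c among 15 elements.
  e.g. a=(a,0), b=(c,0), c=(b,0): lhs=(a,0) != rhs=(b,0)
  e.g. a=(a,0), b=(c,1), c=(b,0): lhs=(a,0) != rhs=(b,0)
Total violating triples: 18


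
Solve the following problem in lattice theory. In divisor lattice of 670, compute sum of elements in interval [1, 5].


Interval [1,5] in divisors of 670: [1, 5]
Sum = 6


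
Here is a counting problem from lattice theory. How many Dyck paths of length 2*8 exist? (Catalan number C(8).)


C(n) = C(2n, n) / (n+1).
C(16, 8) = 12870
C(8) = 12870 / 9 = 1430


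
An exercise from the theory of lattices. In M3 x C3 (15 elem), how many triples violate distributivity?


Distributive law: a ^ (b v c) = (a ^ b) v (a ^ c).
Check all 15^3 = 3375 ordered triples (a,b,c).
  e.g. a=(a1,0), b=(a2,0), c=(a3,0): lhs=(a1,0) != rhs=(0,0)
  e.g. a=(a1,0), b=(a2,0), c=(a3,1): lhs=(a1,0) != rhs=(0,0)
Total violating triples: 162


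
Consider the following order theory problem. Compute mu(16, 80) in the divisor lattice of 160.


In a divisor lattice, mu(a,b) = mu(b/a) where mu is the classical Mobius function.
b/a = 80/16 = 5
Prime factorization of 5: primes [5]
5 is squarefree with 1 prime factor(s), so mu(5) = (-1)^1 = -1


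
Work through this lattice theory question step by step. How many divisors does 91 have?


Divisors of 91: [1, 7, 13, 91]
Count: 4


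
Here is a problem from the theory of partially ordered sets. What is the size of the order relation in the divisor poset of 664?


The order relation is {(a,b) : a <= b}, reflexive so it includes (a,a).
Examples: (1,1), (1,166), (1,2), (1,332), (1,4), ...
Total ordered pairs: 30


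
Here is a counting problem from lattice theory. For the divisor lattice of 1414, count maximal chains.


A maximal chain goes from the minimum element to a maximal element via cover relations.
Counting all min-to-max paths in the cover graph.
Total maximal chains: 6


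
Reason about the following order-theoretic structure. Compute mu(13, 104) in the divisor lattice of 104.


In a divisor lattice, mu(a,b) = mu(b/a) where mu is the classical Mobius function.
b/a = 104/13 = 8
Prime factorization of 8: primes [2]
8 is not squarefree, so mu(8) = 0


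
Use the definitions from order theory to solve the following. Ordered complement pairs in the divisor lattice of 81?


Complement pair (a,b): a meet b = bottom, a join b = top.
Here: gcd(a,b)=1 and lcm(a,b)=81, i.e. a*b=81 with a,b coprime.
Pairs found: (1,81), (81,1)
Total ordered pairs: 2


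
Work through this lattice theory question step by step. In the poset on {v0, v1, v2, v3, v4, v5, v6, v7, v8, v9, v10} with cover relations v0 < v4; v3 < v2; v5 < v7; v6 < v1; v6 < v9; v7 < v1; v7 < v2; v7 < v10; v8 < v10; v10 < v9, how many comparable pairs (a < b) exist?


A comparable pair {a,b} has a < b or b < a in the order.
Count unordered pairs where one element is strictly below the other.
Examples: {v0,v4}, {v1,v5}, {v1,v6}, {v1,v7}, ...
Total comparable pairs: 16


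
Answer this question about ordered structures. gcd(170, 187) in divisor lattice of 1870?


Meet=gcd.
gcd(170,187)=17


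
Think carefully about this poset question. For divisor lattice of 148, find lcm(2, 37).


In a divisor lattice, join = lcm (least common multiple).
Compute lcm iteratively: start with first element, then lcm(current, next).
Elements: [2, 37]
lcm(2,37) = 74
Final lcm = 74


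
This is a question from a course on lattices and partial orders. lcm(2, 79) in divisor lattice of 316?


Join=lcm.
gcd(2,79)=1
lcm=158


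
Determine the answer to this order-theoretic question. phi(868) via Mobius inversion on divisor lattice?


phi(n) = n * prod_{p|n} (1 - 1/p).
Prime divisors of 868: [2, 7, 31]
phi(868) = 868 * (1 - 1/2) * (1 - 1/7) * (1 - 1/31)
phi(868) = 360


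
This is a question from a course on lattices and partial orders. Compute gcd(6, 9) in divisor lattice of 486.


In a divisor lattice, meet = gcd (greatest common divisor).
By Euclidean algorithm or factoring: gcd(6,9) = 3


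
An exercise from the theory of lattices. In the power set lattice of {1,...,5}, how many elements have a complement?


An element a is complemented if some b has a meet b = bottom, a join b = top.
every subset A has complement S\A, so all elements are complemented.
Complemented elements: {}, {1}, {2}, {3}, {4}, {5}, ... (26 more)
Count: 32


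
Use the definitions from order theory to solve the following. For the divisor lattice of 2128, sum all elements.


sigma(n) = sum of divisors.
Divisors of 2128: [1, 2, 4, 7, 8, 14, 16, 19, 28, 38, 56, 76, 112, 133, 152, 266, 304, 532, 1064, 2128]
Sum = 4960


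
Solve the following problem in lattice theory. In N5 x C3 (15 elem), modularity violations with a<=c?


Modular law: if a <= c then a v (b ^ c) = (a v b) ^ c.
Check all triples (a,b,c) with a <= c among 15 elements.
  e.g. a=(a,0), b=(c,0), c=(b,0): lhs=(a,0) != rhs=(b,0)
  e.g. a=(a,0), b=(c,1), c=(b,0): lhs=(a,0) != rhs=(b,0)
Total violating triples: 18


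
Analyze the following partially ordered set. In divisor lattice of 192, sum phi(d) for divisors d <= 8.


Divisors of 192 up to 8: [1, 2, 3, 4, 6, 8]
phi values: [1, 1, 2, 2, 2, 4]
Sum = 12


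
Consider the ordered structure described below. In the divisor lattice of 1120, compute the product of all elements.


Divisors of 1120: [1, 2, 4, 5, 7, 8, 10, 14, 16, 20, 28, 32, 35, 40, 56, 70, 80, 112, 140, 160, 224, 280, 560, 1120]
Product = n^(d(n)/2) = 1120^(24/2)
Product = 3895975992546975973113856000000000000


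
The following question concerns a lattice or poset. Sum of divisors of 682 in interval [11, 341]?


Interval [11,341] in divisors of 682: [11, 341]
Sum = 352


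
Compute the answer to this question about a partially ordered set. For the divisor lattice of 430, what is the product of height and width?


Height = length of longest chain minus 1; width = size of largest antichain.
A maximum chain: 1 | 43 | 215 | 430  (height 3).
A maximum antichain: {2, 5, 43}  (width 3).
Product = 3 * 3 = 9


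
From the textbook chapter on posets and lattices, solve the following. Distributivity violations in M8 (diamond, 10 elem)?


Distributive law: a ^ (b v c) = (a ^ b) v (a ^ c).
Check all 10^3 = 1000 ordered triples (a,b,c).
  e.g. a=a1, b=a2, c=a3: lhs=a1 != rhs=0
  e.g. a=a1, b=a2, c=a4: lhs=a1 != rhs=0
Total violating triples: 336


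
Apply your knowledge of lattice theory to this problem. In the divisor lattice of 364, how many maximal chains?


A maximal chain goes from the minimum element to a maximal element via cover relations.
Counting all min-to-max paths in the cover graph.
Total maximal chains: 12


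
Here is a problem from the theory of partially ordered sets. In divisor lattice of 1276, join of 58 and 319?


In a divisor lattice, join = lcm (least common multiple).
gcd(58,319) = 29
lcm(58,319) = 58*319/gcd = 18502/29 = 638


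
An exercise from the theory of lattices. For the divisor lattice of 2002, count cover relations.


A cover relation a -< b holds when a < b with no c strictly between.
Cover relations:
  1 -< 2
  1 -< 7
  1 -< 11
  1 -< 13
  2 -< 14
  2 -< 22
  2 -< 26
  7 -< 14
  ...24 more
Total: 32


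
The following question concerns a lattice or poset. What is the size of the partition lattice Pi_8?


B(n) = number of set partitions of an n-element set.
B(n) satisfies the recurrence: B(n+1) = sum_k C(n,k)*B(k).
B(8) = 4140


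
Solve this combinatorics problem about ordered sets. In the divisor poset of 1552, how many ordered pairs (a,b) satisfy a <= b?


The order relation is {(a,b) : a <= b}, reflexive so it includes (a,a).
Examples: (1,1), (1,1552), (1,16), (1,194), (1,2), ...
Total ordered pairs: 45


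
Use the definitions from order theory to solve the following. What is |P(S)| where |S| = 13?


Power set = 2^n.
2^13 = 8192


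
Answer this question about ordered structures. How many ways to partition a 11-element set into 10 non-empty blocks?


S(n,k) = k*S(n-1,k) + S(n-1,k-1).
S(10,10) = 1, S(10,9) = 45
S(11,10) = 10*1 + 45 = 10 + 45
S(11,10) = 55


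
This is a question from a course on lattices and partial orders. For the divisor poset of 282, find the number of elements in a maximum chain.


A chain is a totally ordered subset; we count the number of elements in a maximum chain.
Compute, for each element x, the size of the longest chain ending at x:
  1: 1
  2: 2
  3: 2
  47: 2
  6: 3
  94: 3
  ...
A maximum chain: 1 < 2 < 6 < 282
Number of elements in the longest chain: 4


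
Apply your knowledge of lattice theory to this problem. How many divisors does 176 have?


Divisors of 176: [1, 2, 4, 8, 11, 16, 22, 44, 88, 176]
Count: 10


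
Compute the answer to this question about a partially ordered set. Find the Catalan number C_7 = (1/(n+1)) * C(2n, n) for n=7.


C(n) = C(2n, n) / (n+1).
C(14, 7) = 3432
C(7) = 3432 / 8 = 429


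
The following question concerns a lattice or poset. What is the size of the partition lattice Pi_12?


B(n) = number of set partitions of an n-element set.
B(n) satisfies the recurrence: B(n+1) = sum_k C(n,k)*B(k).
B(12) = 4213597


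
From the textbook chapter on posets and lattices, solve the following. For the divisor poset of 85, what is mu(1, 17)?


In a divisor lattice, mu(a,b) = mu(b/a) where mu is the classical Mobius function.
b/a = 17/1 = 17
Prime factorization of 17: primes [17]
17 is squarefree with 1 prime factor(s), so mu(17) = (-1)^1 = -1


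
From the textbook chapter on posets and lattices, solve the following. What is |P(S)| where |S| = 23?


Power set = 2^n.
2^23 = 8388608


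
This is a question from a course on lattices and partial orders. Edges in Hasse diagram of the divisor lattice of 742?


A cover relation a -< b holds when a < b with no c strictly between.
Cover relations:
  1 -< 2
  1 -< 7
  1 -< 53
  2 -< 14
  2 -< 106
  7 -< 14
  7 -< 371
  14 -< 742
  ...4 more
Total: 12


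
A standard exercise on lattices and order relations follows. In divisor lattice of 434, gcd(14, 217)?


Meet=gcd.
gcd(14,217)=7


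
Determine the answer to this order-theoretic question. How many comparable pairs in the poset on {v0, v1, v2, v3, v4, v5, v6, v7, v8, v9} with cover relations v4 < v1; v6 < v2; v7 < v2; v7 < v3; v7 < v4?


A comparable pair {a,b} has a < b or b < a in the order.
Count unordered pairs where one element is strictly below the other.
Examples: {v1,v4}, {v1,v7}, {v2,v6}, {v2,v7}, ...
Total comparable pairs: 6


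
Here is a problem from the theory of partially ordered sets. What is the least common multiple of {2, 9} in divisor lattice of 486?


In a divisor lattice, join = lcm (least common multiple).
Compute lcm iteratively: start with first element, then lcm(current, next).
Elements: [2, 9]
lcm(2,9) = 18
Final lcm = 18


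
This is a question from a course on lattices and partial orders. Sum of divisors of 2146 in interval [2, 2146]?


Interval [2,2146] in divisors of 2146: [2, 58, 74, 2146]
Sum = 2280


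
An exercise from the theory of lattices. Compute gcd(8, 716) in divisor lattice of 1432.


In a divisor lattice, meet = gcd (greatest common divisor).
By Euclidean algorithm or factoring: gcd(8,716) = 4


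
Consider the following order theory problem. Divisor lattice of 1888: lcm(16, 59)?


Join=lcm.
gcd(16,59)=1
lcm=944


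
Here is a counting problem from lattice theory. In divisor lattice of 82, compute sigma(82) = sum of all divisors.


sigma(n) = sum of divisors.
Divisors of 82: [1, 2, 41, 82]
Sum = 126


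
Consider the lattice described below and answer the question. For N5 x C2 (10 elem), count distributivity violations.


Distributive law: a ^ (b v c) = (a ^ b) v (a ^ c).
Check all 10^3 = 1000 ordered triples (a,b,c).
  e.g. a=(b,0), b=(a,0), c=(c,0): lhs=(b,0) != rhs=(a,0)
  e.g. a=(b,0), b=(a,0), c=(c,1): lhs=(b,0) != rhs=(a,0)
Total violating triples: 16


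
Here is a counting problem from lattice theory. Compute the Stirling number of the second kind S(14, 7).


S(n,k) = k*S(n-1,k) + S(n-1,k-1).
S(13,7) = 5715424, S(13,6) = 9321312
S(14,7) = 7*5715424 + 9321312 = 40007968 + 9321312
S(14,7) = 49329280


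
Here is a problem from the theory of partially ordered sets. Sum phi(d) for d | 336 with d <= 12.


Divisors of 336 up to 12: [1, 2, 3, 4, 6, 7, 8, 12]
phi values: [1, 1, 2, 2, 2, 6, 4, 4]
Sum = 22


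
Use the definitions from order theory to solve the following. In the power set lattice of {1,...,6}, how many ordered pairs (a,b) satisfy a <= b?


The order relation is {(a,b) : a <= b}, reflexive so it includes (a,a).
Examples: ({},{}), ({},{1,2}), ({},{1,2,3}), ({},{1,2,3,4}), ({},{1,2,3,4,5}), ...
Total ordered pairs: 729


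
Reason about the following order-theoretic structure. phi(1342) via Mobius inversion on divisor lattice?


phi(n) = n * prod_{p|n} (1 - 1/p).
Prime divisors of 1342: [2, 11, 61]
phi(1342) = 1342 * (1 - 1/2) * (1 - 1/11) * (1 - 1/61)
phi(1342) = 600


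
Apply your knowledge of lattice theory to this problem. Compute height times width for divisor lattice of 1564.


Height = length of longest chain minus 1; width = size of largest antichain.
A maximum chain: 1 | 23 | 391 | 782 | 1564  (height 4).
A maximum antichain: {4, 34, 46, 391}  (width 4).
Product = 4 * 4 = 16


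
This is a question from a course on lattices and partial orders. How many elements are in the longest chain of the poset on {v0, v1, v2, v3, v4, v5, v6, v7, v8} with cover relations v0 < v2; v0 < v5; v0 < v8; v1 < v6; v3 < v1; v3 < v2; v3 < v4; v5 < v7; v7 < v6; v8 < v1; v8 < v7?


A chain is a totally ordered subset; we count the number of elements in a maximum chain.
Compute, for each element x, the size of the longest chain ending at x:
  v0: 1
  v3: 1
  v4: 2
  v5: 2
  v8: 2
  v2: 2
  ...
A maximum chain: v0 < v8 < v1 < v6
Number of elements in the longest chain: 4


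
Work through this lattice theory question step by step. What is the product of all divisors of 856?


Divisors of 856: [1, 2, 4, 8, 107, 214, 428, 856]
Product = n^(d(n)/2) = 856^(8/2)
Product = 536902045696


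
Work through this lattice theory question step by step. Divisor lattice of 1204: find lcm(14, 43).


In a divisor lattice, join = lcm (least common multiple).
gcd(14,43) = 1
lcm(14,43) = 14*43/gcd = 602/1 = 602


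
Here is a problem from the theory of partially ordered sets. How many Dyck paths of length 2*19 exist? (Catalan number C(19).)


C(n) = C(2n, n) / (n+1).
C(38, 19) = 35345263800
C(19) = 35345263800 / 20 = 1767263190


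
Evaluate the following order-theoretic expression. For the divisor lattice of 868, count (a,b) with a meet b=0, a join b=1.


Complement pair (a,b): a meet b = bottom, a join b = top.
Here: gcd(a,b)=1 and lcm(a,b)=868, i.e. a*b=868 with a,b coprime.
Pairs found: (1,868), (4,217), (7,124), (28,31), ... (4 more)
Total ordered pairs: 8


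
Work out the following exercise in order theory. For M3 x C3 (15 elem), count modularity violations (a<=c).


Modular law: if a <= c then a v (b ^ c) = (a v b) ^ c.
Check all triples (a,b,c) with a <= c among 15 elements.
This lattice is modular (diamonds M_m and their chain-products are modular).
Total violating triples: 0


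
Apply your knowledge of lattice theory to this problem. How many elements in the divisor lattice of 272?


Divisors of 272: [1, 2, 4, 8, 16, 17, 34, 68, 136, 272]
Count: 10


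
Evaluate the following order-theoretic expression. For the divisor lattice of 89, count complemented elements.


An element a is complemented if some b has a meet b = bottom, a join b = top.
a is complemented iff gcd(a, n/a)=1, i.e. a is a unitary divisor of 89.
Complemented elements: 1, 89
Count: 2


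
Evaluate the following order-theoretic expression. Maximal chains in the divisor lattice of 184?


A maximal chain goes from the minimum element to a maximal element via cover relations.
Counting all min-to-max paths in the cover graph.
Total maximal chains: 4


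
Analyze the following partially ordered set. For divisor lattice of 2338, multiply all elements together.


Divisors of 2338: [1, 2, 7, 14, 167, 334, 1169, 2338]
Product = n^(d(n)/2) = 2338^(8/2)
Product = 29879823467536


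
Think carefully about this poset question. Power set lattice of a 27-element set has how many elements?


Power set = 2^n.
2^27 = 134217728


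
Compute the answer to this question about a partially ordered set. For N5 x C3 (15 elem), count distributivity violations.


Distributive law: a ^ (b v c) = (a ^ b) v (a ^ c).
Check all 15^3 = 3375 ordered triples (a,b,c).
  e.g. a=(b,0), b=(a,0), c=(c,0): lhs=(b,0) != rhs=(a,0)
  e.g. a=(b,0), b=(a,0), c=(c,1): lhs=(b,0) != rhs=(a,0)
Total violating triples: 54


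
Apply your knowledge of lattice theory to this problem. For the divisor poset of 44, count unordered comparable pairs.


A comparable pair {a,b} has a < b or b < a in the order.
Count unordered pairs where one element is strictly below the other.
Examples: {1,2}, {1,4}, {1,11}, {1,22}, ...
Total comparable pairs: 12


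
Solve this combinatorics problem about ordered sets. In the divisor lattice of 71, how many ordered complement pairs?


Complement pair (a,b): a meet b = bottom, a join b = top.
Here: gcd(a,b)=1 and lcm(a,b)=71, i.e. a*b=71 with a,b coprime.
Pairs found: (1,71), (71,1)
Total ordered pairs: 2


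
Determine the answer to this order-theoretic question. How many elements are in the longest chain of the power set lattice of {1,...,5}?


A chain is a totally ordered subset; we count the number of elements in a maximum chain.
Compute, for each element x, the size of the longest chain ending at x:
  {}: 1
  {1}: 2
  {2}: 2
  {3}: 2
  {4}: 2
  {5}: 2
  ...
A maximum chain: {} < {1} < {1,2} < {1,2,3} < {1,2,3,4} < {1,2,3,4,5}
Number of elements in the longest chain: 6


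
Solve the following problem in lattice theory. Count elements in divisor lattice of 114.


Divisors of 114: [1, 2, 3, 6, 19, 38, 57, 114]
Count: 8


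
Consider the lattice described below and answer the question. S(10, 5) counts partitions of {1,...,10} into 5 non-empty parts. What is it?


S(n,k) = k*S(n-1,k) + S(n-1,k-1).
S(9,5) = 6951, S(9,4) = 7770
S(10,5) = 5*6951 + 7770 = 34755 + 7770
S(10,5) = 42525


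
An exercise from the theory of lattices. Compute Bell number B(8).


B(n) = number of set partitions of an n-element set.
B(n) satisfies the recurrence: B(n+1) = sum_k C(n,k)*B(k).
B(8) = 4140


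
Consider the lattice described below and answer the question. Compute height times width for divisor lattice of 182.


Height = length of longest chain minus 1; width = size of largest antichain.
A maximum chain: 1 | 13 | 91 | 182  (height 3).
A maximum antichain: {2, 7, 13}  (width 3).
Product = 3 * 3 = 9


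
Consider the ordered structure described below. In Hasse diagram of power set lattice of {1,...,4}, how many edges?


A cover relation a -< b holds when a < b with no c strictly between.
Cover relations:
  {} -< {1}
  {} -< {2}
  {} -< {3}
  {} -< {4}
  {1} -< {1,2}
  {1} -< {1,3}
  {1} -< {1,4}
  {2} -< {1,2}
  ...24 more
Total: 32


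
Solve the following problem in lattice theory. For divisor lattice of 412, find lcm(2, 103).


In a divisor lattice, join = lcm (least common multiple).
Compute lcm iteratively: start with first element, then lcm(current, next).
Elements: [2, 103]
lcm(2,103) = 206
Final lcm = 206


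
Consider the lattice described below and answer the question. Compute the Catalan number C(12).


C(n) = C(2n, n) / (n+1).
C(24, 12) = 2704156
C(12) = 2704156 / 13 = 208012


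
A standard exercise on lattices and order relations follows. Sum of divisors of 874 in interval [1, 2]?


Interval [1,2] in divisors of 874: [1, 2]
Sum = 3


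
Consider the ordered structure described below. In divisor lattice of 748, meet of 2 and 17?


In a divisor lattice, meet = gcd (greatest common divisor).
By Euclidean algorithm or factoring: gcd(2,17) = 1


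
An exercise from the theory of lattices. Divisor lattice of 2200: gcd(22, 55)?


Meet=gcd.
gcd(22,55)=11


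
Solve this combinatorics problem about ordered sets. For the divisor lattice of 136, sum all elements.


sigma(n) = sum of divisors.
Divisors of 136: [1, 2, 4, 8, 17, 34, 68, 136]
Sum = 270


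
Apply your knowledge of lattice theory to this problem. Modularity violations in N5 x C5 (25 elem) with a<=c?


Modular law: if a <= c then a v (b ^ c) = (a v b) ^ c.
Check all triples (a,b,c) with a <= c among 25 elements.
  e.g. a=(a,0), b=(c,0), c=(b,0): lhs=(a,0) != rhs=(b,0)
  e.g. a=(a,0), b=(c,1), c=(b,0): lhs=(a,0) != rhs=(b,0)
Total violating triples: 75


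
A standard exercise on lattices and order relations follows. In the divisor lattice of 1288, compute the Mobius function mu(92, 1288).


In a divisor lattice, mu(a,b) = mu(b/a) where mu is the classical Mobius function.
b/a = 1288/92 = 14
Prime factorization of 14: primes [2, 7]
14 is squarefree with 2 prime factor(s), so mu(14) = (-1)^2 = 1


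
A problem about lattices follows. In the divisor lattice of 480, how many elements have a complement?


An element a is complemented if some b has a meet b = bottom, a join b = top.
a is complemented iff gcd(a, n/a)=1, i.e. a is a unitary divisor of 480.
Complemented elements: 1, 3, 5, 15, 32, 96, ... (2 more)
Count: 8


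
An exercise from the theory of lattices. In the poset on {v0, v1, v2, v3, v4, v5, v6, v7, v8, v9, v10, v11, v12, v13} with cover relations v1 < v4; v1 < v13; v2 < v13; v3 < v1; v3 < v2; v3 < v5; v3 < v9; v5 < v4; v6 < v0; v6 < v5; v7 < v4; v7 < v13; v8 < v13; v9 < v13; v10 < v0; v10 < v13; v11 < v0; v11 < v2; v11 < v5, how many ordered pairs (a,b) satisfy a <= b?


The order relation is {(a,b) : a <= b}, reflexive so it includes (a,a).
Examples: (v0,v0), (v1,v1), (v1,v13), (v1,v4), (v10,v0), ...
Total ordered pairs: 38


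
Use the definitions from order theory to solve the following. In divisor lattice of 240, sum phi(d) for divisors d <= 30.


Divisors of 240 up to 30: [1, 2, 3, 4, 5, 6, 8, 10, 12, 15, 16, 20, 24, 30]
phi values: [1, 1, 2, 2, 4, 2, 4, 4, 4, 8, 8, 8, 8, 8]
Sum = 64


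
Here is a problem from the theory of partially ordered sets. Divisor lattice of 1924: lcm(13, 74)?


Join=lcm.
gcd(13,74)=1
lcm=962


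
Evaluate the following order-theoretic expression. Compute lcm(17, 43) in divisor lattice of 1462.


In a divisor lattice, join = lcm (least common multiple).
gcd(17,43) = 1
lcm(17,43) = 17*43/gcd = 731/1 = 731


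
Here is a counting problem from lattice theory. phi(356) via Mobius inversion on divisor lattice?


phi(n) = n * prod_{p|n} (1 - 1/p).
Prime divisors of 356: [2, 89]
phi(356) = 356 * (1 - 1/2) * (1 - 1/89)
phi(356) = 176


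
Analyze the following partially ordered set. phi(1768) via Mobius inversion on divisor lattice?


phi(n) = n * prod_{p|n} (1 - 1/p).
Prime divisors of 1768: [2, 13, 17]
phi(1768) = 1768 * (1 - 1/2) * (1 - 1/13) * (1 - 1/17)
phi(1768) = 768


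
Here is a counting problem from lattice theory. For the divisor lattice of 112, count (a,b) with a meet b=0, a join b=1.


Complement pair (a,b): a meet b = bottom, a join b = top.
Here: gcd(a,b)=1 and lcm(a,b)=112, i.e. a*b=112 with a,b coprime.
Pairs found: (1,112), (7,16), (16,7), (112,1)
Total ordered pairs: 4


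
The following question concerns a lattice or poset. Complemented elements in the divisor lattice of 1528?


An element a is complemented if some b has a meet b = bottom, a join b = top.
a is complemented iff gcd(a, n/a)=1, i.e. a is a unitary divisor of 1528.
Complemented elements: 1, 8, 191, 1528
Count: 4


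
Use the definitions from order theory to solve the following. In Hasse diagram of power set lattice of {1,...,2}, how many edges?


A cover relation a -< b holds when a < b with no c strictly between.
Cover relations:
  {} -< {1}
  {} -< {2}
  {1} -< {1,2}
  {2} -< {1,2}
Total: 4


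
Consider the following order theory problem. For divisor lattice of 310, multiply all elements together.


Divisors of 310: [1, 2, 5, 10, 31, 62, 155, 310]
Product = n^(d(n)/2) = 310^(8/2)
Product = 9235210000


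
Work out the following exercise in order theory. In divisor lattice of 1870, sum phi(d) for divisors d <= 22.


Divisors of 1870 up to 22: [1, 2, 5, 10, 11, 17, 22]
phi values: [1, 1, 4, 4, 10, 16, 10]
Sum = 46


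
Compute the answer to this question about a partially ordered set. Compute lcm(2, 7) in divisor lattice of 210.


In a divisor lattice, join = lcm (least common multiple).
gcd(2,7) = 1
lcm(2,7) = 2*7/gcd = 14/1 = 14


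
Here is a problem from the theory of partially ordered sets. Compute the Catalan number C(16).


C(n) = C(2n, n) / (n+1).
C(32, 16) = 601080390
C(16) = 601080390 / 17 = 35357670


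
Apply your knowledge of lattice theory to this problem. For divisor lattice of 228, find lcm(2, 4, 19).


In a divisor lattice, join = lcm (least common multiple).
Compute lcm iteratively: start with first element, then lcm(current, next).
Elements: [2, 4, 19]
lcm(2,4) = 4
lcm(4,19) = 76
Final lcm = 76


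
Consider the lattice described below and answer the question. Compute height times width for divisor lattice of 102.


Height = length of longest chain minus 1; width = size of largest antichain.
A maximum chain: 1 | 17 | 51 | 102  (height 3).
A maximum antichain: {2, 3, 17}  (width 3).
Product = 3 * 3 = 9


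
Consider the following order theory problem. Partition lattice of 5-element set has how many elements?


B(n) = number of set partitions of an n-element set.
B(n) satisfies the recurrence: B(n+1) = sum_k C(n,k)*B(k).
B(5) = 52


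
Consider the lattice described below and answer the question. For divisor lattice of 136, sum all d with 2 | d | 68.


Interval [2,68] in divisors of 136: [2, 4, 34, 68]
Sum = 108


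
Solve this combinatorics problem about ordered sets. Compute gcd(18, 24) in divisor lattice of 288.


In a divisor lattice, meet = gcd (greatest common divisor).
By Euclidean algorithm or factoring: gcd(18,24) = 6


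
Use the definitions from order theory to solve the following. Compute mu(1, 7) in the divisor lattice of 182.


In a divisor lattice, mu(a,b) = mu(b/a) where mu is the classical Mobius function.
b/a = 7/1 = 7
Prime factorization of 7: primes [7]
7 is squarefree with 1 prime factor(s), so mu(7) = (-1)^1 = -1


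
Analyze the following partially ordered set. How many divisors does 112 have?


Divisors of 112: [1, 2, 4, 7, 8, 14, 16, 28, 56, 112]
Count: 10


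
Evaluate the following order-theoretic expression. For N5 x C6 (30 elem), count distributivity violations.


Distributive law: a ^ (b v c) = (a ^ b) v (a ^ c).
Check all 30^3 = 27000 ordered triples (a,b,c).
  e.g. a=(b,0), b=(a,0), c=(c,0): lhs=(b,0) != rhs=(a,0)
  e.g. a=(b,0), b=(a,0), c=(c,1): lhs=(b,0) != rhs=(a,0)
Total violating triples: 432


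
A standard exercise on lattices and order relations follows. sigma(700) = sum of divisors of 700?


sigma(n) = sum of divisors.
Divisors of 700: [1, 2, 4, 5, 7, 10, 14, 20, 25, 28, 35, 50, 70, 100, 140, 175, 350, 700]
Sum = 1736


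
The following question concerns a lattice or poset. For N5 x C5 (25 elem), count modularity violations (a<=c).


Modular law: if a <= c then a v (b ^ c) = (a v b) ^ c.
Check all triples (a,b,c) with a <= c among 25 elements.
  e.g. a=(a,0), b=(c,0), c=(b,0): lhs=(a,0) != rhs=(b,0)
  e.g. a=(a,0), b=(c,1), c=(b,0): lhs=(a,0) != rhs=(b,0)
Total violating triples: 75


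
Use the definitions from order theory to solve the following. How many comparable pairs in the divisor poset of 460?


A comparable pair {a,b} has a < b or b < a in the order.
Count unordered pairs where one element is strictly below the other.
Examples: {1,2}, {1,4}, {1,5}, {1,10}, ...
Total comparable pairs: 42


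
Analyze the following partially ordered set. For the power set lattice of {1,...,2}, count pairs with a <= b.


The order relation is {(a,b) : a <= b}, reflexive so it includes (a,a).
Examples: ({},{}), ({},{1,2}), ({},{1}), ({},{2}), ({1,2},{1,2}), ...
Total ordered pairs: 9


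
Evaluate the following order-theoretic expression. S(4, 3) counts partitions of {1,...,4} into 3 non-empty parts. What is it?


S(n,k) = k*S(n-1,k) + S(n-1,k-1).
S(3,3) = 1, S(3,2) = 3
S(4,3) = 3*1 + 3 = 3 + 3
S(4,3) = 6


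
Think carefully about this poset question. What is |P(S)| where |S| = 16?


Power set = 2^n.
2^16 = 65536


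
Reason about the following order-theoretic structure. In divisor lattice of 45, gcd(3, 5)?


Meet=gcd.
gcd(3,5)=1
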